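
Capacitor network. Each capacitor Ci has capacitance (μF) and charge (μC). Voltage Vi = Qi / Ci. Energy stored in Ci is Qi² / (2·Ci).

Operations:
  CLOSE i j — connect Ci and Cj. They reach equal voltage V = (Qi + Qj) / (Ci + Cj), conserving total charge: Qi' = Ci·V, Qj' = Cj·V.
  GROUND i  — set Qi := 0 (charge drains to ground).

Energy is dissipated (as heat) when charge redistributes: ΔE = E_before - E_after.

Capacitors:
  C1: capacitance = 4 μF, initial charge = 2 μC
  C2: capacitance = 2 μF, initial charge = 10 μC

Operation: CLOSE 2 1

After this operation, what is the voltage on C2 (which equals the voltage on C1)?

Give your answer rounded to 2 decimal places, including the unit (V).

Initial: C1(4μF, Q=2μC, V=0.50V), C2(2μF, Q=10μC, V=5.00V)
Op 1: CLOSE 2-1: Q_total=12.00, C_total=6.00, V=2.00; Q2=4.00, Q1=8.00; dissipated=13.500

Answer: 2.00 V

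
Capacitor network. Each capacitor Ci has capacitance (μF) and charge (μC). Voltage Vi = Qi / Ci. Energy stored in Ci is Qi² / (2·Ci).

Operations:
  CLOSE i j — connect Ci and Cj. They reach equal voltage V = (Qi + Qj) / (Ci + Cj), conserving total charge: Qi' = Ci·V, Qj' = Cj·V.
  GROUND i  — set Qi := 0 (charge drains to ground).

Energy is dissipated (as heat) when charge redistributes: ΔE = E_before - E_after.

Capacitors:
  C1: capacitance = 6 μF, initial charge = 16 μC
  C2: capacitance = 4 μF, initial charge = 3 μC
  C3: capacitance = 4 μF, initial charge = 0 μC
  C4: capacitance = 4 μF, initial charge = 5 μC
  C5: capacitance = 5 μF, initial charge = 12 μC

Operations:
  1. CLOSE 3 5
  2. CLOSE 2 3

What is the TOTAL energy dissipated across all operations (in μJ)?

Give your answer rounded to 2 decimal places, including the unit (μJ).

Initial: C1(6μF, Q=16μC, V=2.67V), C2(4μF, Q=3μC, V=0.75V), C3(4μF, Q=0μC, V=0.00V), C4(4μF, Q=5μC, V=1.25V), C5(5μF, Q=12μC, V=2.40V)
Op 1: CLOSE 3-5: Q_total=12.00, C_total=9.00, V=1.33; Q3=5.33, Q5=6.67; dissipated=6.400
Op 2: CLOSE 2-3: Q_total=8.33, C_total=8.00, V=1.04; Q2=4.17, Q3=4.17; dissipated=0.340
Total dissipated: 6.740 μJ

Answer: 6.74 μJ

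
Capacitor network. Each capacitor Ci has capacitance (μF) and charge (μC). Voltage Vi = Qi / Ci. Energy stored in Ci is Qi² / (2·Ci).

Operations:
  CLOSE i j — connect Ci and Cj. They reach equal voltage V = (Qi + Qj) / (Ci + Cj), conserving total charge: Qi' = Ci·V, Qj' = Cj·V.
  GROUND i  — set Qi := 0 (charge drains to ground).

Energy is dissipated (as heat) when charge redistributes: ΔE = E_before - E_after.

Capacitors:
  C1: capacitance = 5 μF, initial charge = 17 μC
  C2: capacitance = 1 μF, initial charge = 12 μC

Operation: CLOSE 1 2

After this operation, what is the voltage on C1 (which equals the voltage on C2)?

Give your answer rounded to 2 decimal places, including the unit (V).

Initial: C1(5μF, Q=17μC, V=3.40V), C2(1μF, Q=12μC, V=12.00V)
Op 1: CLOSE 1-2: Q_total=29.00, C_total=6.00, V=4.83; Q1=24.17, Q2=4.83; dissipated=30.817

Answer: 4.83 V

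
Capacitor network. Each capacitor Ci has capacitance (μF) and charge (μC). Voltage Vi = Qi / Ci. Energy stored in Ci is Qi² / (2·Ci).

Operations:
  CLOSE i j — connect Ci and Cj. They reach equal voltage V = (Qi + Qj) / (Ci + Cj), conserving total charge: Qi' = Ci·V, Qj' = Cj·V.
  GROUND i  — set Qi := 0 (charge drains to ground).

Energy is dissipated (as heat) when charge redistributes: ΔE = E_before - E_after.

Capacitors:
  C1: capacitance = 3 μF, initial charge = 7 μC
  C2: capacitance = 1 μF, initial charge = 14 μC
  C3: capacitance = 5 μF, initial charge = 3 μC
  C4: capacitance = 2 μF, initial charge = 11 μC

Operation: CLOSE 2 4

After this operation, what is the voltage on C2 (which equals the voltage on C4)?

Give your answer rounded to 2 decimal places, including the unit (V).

Initial: C1(3μF, Q=7μC, V=2.33V), C2(1μF, Q=14μC, V=14.00V), C3(5μF, Q=3μC, V=0.60V), C4(2μF, Q=11μC, V=5.50V)
Op 1: CLOSE 2-4: Q_total=25.00, C_total=3.00, V=8.33; Q2=8.33, Q4=16.67; dissipated=24.083

Answer: 8.33 V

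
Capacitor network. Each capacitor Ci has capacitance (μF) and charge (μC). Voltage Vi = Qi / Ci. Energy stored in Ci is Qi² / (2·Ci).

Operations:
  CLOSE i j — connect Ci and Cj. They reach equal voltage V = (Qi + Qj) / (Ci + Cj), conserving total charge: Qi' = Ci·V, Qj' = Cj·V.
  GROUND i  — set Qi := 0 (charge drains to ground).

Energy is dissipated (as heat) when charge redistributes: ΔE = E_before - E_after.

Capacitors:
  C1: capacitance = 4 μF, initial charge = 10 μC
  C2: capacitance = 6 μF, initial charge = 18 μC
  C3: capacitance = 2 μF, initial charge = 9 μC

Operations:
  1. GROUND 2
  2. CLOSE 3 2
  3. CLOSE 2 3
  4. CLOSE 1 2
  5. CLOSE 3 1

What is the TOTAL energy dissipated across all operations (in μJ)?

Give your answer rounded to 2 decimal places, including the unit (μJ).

Answer: 44.66 μJ

Derivation:
Initial: C1(4μF, Q=10μC, V=2.50V), C2(6μF, Q=18μC, V=3.00V), C3(2μF, Q=9μC, V=4.50V)
Op 1: GROUND 2: Q2=0; energy lost=27.000
Op 2: CLOSE 3-2: Q_total=9.00, C_total=8.00, V=1.12; Q3=2.25, Q2=6.75; dissipated=15.188
Op 3: CLOSE 2-3: Q_total=9.00, C_total=8.00, V=1.12; Q2=6.75, Q3=2.25; dissipated=0.000
Op 4: CLOSE 1-2: Q_total=16.75, C_total=10.00, V=1.68; Q1=6.70, Q2=10.05; dissipated=2.269
Op 5: CLOSE 3-1: Q_total=8.95, C_total=6.00, V=1.49; Q3=2.98, Q1=5.97; dissipated=0.202
Total dissipated: 44.658 μJ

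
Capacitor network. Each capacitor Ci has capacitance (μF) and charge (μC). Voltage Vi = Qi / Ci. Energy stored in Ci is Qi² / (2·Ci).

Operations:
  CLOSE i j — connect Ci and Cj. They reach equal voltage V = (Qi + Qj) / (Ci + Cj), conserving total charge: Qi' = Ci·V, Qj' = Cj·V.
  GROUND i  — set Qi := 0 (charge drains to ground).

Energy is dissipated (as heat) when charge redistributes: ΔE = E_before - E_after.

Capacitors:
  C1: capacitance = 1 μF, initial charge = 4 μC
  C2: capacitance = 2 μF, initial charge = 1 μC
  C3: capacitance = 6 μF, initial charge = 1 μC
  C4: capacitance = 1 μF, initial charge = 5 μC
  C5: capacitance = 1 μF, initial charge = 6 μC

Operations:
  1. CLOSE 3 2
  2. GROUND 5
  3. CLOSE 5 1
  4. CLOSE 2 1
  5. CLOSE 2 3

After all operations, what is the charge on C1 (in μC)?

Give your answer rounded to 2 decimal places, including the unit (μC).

Answer: 0.83 μC

Derivation:
Initial: C1(1μF, Q=4μC, V=4.00V), C2(2μF, Q=1μC, V=0.50V), C3(6μF, Q=1μC, V=0.17V), C4(1μF, Q=5μC, V=5.00V), C5(1μF, Q=6μC, V=6.00V)
Op 1: CLOSE 3-2: Q_total=2.00, C_total=8.00, V=0.25; Q3=1.50, Q2=0.50; dissipated=0.083
Op 2: GROUND 5: Q5=0; energy lost=18.000
Op 3: CLOSE 5-1: Q_total=4.00, C_total=2.00, V=2.00; Q5=2.00, Q1=2.00; dissipated=4.000
Op 4: CLOSE 2-1: Q_total=2.50, C_total=3.00, V=0.83; Q2=1.67, Q1=0.83; dissipated=1.021
Op 5: CLOSE 2-3: Q_total=3.17, C_total=8.00, V=0.40; Q2=0.79, Q3=2.38; dissipated=0.255
Final charges: Q1=0.83, Q2=0.79, Q3=2.38, Q4=5.00, Q5=2.00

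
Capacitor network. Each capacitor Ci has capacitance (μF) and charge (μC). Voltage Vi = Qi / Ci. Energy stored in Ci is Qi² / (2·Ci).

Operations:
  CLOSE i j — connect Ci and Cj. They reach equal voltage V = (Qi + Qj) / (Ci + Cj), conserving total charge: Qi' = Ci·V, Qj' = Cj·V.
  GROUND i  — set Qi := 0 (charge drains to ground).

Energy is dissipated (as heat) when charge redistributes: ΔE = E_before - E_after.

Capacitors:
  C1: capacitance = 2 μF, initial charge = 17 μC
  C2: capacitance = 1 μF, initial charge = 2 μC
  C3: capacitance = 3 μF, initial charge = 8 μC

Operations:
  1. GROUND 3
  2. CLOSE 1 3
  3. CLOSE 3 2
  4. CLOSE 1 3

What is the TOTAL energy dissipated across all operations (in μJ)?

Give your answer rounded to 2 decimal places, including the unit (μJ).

Answer: 54.83 μJ

Derivation:
Initial: C1(2μF, Q=17μC, V=8.50V), C2(1μF, Q=2μC, V=2.00V), C3(3μF, Q=8μC, V=2.67V)
Op 1: GROUND 3: Q3=0; energy lost=10.667
Op 2: CLOSE 1-3: Q_total=17.00, C_total=5.00, V=3.40; Q1=6.80, Q3=10.20; dissipated=43.350
Op 3: CLOSE 3-2: Q_total=12.20, C_total=4.00, V=3.05; Q3=9.15, Q2=3.05; dissipated=0.735
Op 4: CLOSE 1-3: Q_total=15.95, C_total=5.00, V=3.19; Q1=6.38, Q3=9.57; dissipated=0.073
Total dissipated: 54.825 μJ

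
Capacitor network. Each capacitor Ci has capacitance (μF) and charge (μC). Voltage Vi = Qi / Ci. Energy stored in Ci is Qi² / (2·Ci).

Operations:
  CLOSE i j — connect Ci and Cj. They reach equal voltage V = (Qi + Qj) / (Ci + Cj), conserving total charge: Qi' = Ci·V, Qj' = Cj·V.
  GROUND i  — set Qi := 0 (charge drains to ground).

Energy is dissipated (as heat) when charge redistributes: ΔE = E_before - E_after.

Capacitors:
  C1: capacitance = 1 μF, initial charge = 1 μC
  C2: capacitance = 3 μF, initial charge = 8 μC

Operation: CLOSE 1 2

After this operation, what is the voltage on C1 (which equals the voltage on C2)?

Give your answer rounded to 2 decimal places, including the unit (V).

Initial: C1(1μF, Q=1μC, V=1.00V), C2(3μF, Q=8μC, V=2.67V)
Op 1: CLOSE 1-2: Q_total=9.00, C_total=4.00, V=2.25; Q1=2.25, Q2=6.75; dissipated=1.042

Answer: 2.25 V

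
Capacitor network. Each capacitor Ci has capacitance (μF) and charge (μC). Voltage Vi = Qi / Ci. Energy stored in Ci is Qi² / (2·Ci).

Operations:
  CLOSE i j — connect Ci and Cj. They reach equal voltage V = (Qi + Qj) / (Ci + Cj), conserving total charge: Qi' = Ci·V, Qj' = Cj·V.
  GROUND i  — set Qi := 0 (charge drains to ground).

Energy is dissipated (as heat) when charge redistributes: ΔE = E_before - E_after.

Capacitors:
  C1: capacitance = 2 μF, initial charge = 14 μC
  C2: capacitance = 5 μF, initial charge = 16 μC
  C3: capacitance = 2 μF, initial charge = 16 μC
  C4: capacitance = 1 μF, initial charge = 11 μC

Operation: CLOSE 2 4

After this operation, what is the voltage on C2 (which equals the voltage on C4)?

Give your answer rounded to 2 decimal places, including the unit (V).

Answer: 4.50 V

Derivation:
Initial: C1(2μF, Q=14μC, V=7.00V), C2(5μF, Q=16μC, V=3.20V), C3(2μF, Q=16μC, V=8.00V), C4(1μF, Q=11μC, V=11.00V)
Op 1: CLOSE 2-4: Q_total=27.00, C_total=6.00, V=4.50; Q2=22.50, Q4=4.50; dissipated=25.350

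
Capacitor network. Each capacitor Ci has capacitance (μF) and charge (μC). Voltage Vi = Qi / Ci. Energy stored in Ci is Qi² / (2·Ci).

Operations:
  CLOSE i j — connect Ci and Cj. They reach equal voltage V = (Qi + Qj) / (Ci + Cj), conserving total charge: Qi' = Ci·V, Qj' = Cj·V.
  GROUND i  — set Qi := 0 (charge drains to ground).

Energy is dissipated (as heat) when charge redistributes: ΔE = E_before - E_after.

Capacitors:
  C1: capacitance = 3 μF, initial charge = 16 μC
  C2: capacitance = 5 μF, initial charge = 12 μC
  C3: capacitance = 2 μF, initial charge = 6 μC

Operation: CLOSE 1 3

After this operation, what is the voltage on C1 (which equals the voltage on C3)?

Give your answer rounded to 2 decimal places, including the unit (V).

Answer: 4.40 V

Derivation:
Initial: C1(3μF, Q=16μC, V=5.33V), C2(5μF, Q=12μC, V=2.40V), C3(2μF, Q=6μC, V=3.00V)
Op 1: CLOSE 1-3: Q_total=22.00, C_total=5.00, V=4.40; Q1=13.20, Q3=8.80; dissipated=3.267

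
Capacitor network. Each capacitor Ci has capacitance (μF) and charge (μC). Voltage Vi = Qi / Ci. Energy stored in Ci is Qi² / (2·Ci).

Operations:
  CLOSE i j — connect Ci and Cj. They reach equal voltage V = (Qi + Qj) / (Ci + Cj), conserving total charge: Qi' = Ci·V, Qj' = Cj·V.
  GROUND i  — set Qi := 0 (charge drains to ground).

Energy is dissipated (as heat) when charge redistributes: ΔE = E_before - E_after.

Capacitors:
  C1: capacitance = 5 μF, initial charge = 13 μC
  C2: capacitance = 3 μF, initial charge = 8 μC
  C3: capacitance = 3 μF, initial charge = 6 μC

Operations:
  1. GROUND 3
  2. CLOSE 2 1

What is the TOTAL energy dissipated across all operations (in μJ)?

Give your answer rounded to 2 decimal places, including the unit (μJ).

Answer: 6.00 μJ

Derivation:
Initial: C1(5μF, Q=13μC, V=2.60V), C2(3μF, Q=8μC, V=2.67V), C3(3μF, Q=6μC, V=2.00V)
Op 1: GROUND 3: Q3=0; energy lost=6.000
Op 2: CLOSE 2-1: Q_total=21.00, C_total=8.00, V=2.62; Q2=7.88, Q1=13.12; dissipated=0.004
Total dissipated: 6.004 μJ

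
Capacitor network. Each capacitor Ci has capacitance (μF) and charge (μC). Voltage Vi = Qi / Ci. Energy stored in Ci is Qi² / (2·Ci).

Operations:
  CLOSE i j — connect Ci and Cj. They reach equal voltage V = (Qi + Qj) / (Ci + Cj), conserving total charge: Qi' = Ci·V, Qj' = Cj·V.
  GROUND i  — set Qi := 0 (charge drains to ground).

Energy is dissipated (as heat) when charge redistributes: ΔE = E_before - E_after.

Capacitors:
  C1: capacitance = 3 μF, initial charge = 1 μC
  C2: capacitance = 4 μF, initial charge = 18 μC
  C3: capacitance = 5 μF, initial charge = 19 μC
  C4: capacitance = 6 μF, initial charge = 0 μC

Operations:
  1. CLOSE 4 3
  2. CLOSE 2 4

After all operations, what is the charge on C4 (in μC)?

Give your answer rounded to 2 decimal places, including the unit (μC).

Initial: C1(3μF, Q=1μC, V=0.33V), C2(4μF, Q=18μC, V=4.50V), C3(5μF, Q=19μC, V=3.80V), C4(6μF, Q=0μC, V=0.00V)
Op 1: CLOSE 4-3: Q_total=19.00, C_total=11.00, V=1.73; Q4=10.36, Q3=8.64; dissipated=19.691
Op 2: CLOSE 2-4: Q_total=28.36, C_total=10.00, V=2.84; Q2=11.35, Q4=17.02; dissipated=9.226
Final charges: Q1=1.00, Q2=11.35, Q3=8.64, Q4=17.02

Answer: 17.02 μC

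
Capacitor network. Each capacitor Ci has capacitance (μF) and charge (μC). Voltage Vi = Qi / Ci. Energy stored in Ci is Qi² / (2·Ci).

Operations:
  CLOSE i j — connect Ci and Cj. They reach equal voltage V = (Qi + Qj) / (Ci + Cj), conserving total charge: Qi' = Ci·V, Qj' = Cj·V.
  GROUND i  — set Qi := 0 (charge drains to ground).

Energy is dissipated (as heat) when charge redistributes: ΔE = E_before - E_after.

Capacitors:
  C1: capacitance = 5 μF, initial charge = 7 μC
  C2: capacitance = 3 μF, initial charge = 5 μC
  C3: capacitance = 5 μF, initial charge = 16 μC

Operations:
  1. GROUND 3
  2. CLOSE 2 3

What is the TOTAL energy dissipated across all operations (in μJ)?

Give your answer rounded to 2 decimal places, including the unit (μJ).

Answer: 28.20 μJ

Derivation:
Initial: C1(5μF, Q=7μC, V=1.40V), C2(3μF, Q=5μC, V=1.67V), C3(5μF, Q=16μC, V=3.20V)
Op 1: GROUND 3: Q3=0; energy lost=25.600
Op 2: CLOSE 2-3: Q_total=5.00, C_total=8.00, V=0.62; Q2=1.88, Q3=3.12; dissipated=2.604
Total dissipated: 28.204 μJ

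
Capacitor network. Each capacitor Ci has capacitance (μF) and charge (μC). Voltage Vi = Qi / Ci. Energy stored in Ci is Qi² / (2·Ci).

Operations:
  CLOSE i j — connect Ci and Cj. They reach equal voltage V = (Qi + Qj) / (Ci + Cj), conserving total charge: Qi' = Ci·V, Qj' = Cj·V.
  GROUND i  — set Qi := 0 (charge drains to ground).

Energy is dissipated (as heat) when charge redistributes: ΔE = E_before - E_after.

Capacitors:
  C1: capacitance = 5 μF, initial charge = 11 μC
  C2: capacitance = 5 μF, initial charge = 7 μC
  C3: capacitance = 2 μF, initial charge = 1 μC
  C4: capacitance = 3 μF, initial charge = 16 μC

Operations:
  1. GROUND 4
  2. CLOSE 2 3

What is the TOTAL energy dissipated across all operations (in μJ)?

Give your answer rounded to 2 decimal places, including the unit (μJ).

Initial: C1(5μF, Q=11μC, V=2.20V), C2(5μF, Q=7μC, V=1.40V), C3(2μF, Q=1μC, V=0.50V), C4(3μF, Q=16μC, V=5.33V)
Op 1: GROUND 4: Q4=0; energy lost=42.667
Op 2: CLOSE 2-3: Q_total=8.00, C_total=7.00, V=1.14; Q2=5.71, Q3=2.29; dissipated=0.579
Total dissipated: 43.245 μJ

Answer: 43.25 μJ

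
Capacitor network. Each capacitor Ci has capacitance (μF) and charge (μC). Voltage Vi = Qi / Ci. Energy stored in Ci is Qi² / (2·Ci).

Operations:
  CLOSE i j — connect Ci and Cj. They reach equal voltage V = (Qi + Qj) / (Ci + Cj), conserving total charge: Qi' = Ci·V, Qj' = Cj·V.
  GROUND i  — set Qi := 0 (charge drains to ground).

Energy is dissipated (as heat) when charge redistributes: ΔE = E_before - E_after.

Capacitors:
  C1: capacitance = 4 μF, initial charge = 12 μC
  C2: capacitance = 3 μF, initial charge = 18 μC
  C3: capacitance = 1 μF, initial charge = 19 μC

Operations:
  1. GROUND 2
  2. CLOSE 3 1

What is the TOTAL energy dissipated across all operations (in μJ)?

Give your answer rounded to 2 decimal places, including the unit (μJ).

Answer: 156.40 μJ

Derivation:
Initial: C1(4μF, Q=12μC, V=3.00V), C2(3μF, Q=18μC, V=6.00V), C3(1μF, Q=19μC, V=19.00V)
Op 1: GROUND 2: Q2=0; energy lost=54.000
Op 2: CLOSE 3-1: Q_total=31.00, C_total=5.00, V=6.20; Q3=6.20, Q1=24.80; dissipated=102.400
Total dissipated: 156.400 μJ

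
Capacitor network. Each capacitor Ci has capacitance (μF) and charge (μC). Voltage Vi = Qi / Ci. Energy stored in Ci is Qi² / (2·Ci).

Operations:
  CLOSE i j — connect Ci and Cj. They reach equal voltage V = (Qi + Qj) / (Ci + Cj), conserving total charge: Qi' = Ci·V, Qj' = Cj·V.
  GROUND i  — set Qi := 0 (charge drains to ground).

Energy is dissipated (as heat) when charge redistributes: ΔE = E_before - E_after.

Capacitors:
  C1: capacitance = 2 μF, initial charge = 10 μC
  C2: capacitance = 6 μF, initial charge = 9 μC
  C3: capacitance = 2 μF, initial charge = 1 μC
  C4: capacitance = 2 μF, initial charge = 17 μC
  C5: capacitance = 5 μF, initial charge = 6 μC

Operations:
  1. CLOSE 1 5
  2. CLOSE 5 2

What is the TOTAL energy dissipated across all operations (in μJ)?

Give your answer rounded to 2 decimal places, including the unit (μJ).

Initial: C1(2μF, Q=10μC, V=5.00V), C2(6μF, Q=9μC, V=1.50V), C3(2μF, Q=1μC, V=0.50V), C4(2μF, Q=17μC, V=8.50V), C5(5μF, Q=6μC, V=1.20V)
Op 1: CLOSE 1-5: Q_total=16.00, C_total=7.00, V=2.29; Q1=4.57, Q5=11.43; dissipated=10.314
Op 2: CLOSE 5-2: Q_total=20.43, C_total=11.00, V=1.86; Q5=9.29, Q2=11.14; dissipated=0.842
Total dissipated: 11.156 μJ

Answer: 11.16 μJ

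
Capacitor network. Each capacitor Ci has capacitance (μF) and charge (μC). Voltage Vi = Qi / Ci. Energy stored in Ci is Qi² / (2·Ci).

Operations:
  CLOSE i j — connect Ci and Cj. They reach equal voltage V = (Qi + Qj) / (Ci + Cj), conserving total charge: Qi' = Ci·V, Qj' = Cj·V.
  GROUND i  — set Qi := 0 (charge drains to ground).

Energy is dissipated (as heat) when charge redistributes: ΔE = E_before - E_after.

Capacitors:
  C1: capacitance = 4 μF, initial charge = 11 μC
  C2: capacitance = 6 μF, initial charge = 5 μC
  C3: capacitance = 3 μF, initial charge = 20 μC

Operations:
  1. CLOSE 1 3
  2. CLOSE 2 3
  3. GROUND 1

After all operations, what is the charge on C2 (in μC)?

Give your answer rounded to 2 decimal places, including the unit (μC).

Answer: 12.19 μC

Derivation:
Initial: C1(4μF, Q=11μC, V=2.75V), C2(6μF, Q=5μC, V=0.83V), C3(3μF, Q=20μC, V=6.67V)
Op 1: CLOSE 1-3: Q_total=31.00, C_total=7.00, V=4.43; Q1=17.71, Q3=13.29; dissipated=13.149
Op 2: CLOSE 2-3: Q_total=18.29, C_total=9.00, V=2.03; Q2=12.19, Q3=6.10; dissipated=12.926
Op 3: GROUND 1: Q1=0; energy lost=39.224
Final charges: Q1=0.00, Q2=12.19, Q3=6.10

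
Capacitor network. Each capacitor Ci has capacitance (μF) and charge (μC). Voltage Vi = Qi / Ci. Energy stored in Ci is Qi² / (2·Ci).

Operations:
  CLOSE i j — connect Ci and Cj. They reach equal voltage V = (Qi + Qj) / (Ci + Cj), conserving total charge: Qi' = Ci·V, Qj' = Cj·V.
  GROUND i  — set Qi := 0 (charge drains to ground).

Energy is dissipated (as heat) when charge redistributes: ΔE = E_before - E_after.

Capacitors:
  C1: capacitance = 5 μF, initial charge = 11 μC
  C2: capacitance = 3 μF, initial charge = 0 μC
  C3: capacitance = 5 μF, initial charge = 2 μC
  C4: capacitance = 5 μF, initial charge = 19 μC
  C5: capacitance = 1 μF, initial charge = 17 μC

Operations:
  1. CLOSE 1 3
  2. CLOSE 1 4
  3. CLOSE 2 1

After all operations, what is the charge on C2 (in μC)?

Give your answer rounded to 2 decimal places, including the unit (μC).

Answer: 4.78 μC

Derivation:
Initial: C1(5μF, Q=11μC, V=2.20V), C2(3μF, Q=0μC, V=0.00V), C3(5μF, Q=2μC, V=0.40V), C4(5μF, Q=19μC, V=3.80V), C5(1μF, Q=17μC, V=17.00V)
Op 1: CLOSE 1-3: Q_total=13.00, C_total=10.00, V=1.30; Q1=6.50, Q3=6.50; dissipated=4.050
Op 2: CLOSE 1-4: Q_total=25.50, C_total=10.00, V=2.55; Q1=12.75, Q4=12.75; dissipated=7.812
Op 3: CLOSE 2-1: Q_total=12.75, C_total=8.00, V=1.59; Q2=4.78, Q1=7.97; dissipated=6.096
Final charges: Q1=7.97, Q2=4.78, Q3=6.50, Q4=12.75, Q5=17.00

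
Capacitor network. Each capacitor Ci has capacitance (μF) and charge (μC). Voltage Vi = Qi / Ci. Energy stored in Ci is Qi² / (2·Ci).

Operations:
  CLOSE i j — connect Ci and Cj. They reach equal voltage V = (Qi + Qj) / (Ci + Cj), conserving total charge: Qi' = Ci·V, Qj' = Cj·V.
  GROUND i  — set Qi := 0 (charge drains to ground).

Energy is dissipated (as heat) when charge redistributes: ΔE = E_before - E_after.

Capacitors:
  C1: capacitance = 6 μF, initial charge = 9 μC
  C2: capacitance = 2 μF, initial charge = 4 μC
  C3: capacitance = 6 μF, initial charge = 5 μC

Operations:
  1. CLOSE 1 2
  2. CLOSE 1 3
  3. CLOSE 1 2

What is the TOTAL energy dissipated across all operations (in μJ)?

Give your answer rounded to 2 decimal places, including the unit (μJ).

Answer: 1.25 μJ

Derivation:
Initial: C1(6μF, Q=9μC, V=1.50V), C2(2μF, Q=4μC, V=2.00V), C3(6μF, Q=5μC, V=0.83V)
Op 1: CLOSE 1-2: Q_total=13.00, C_total=8.00, V=1.62; Q1=9.75, Q2=3.25; dissipated=0.188
Op 2: CLOSE 1-3: Q_total=14.75, C_total=12.00, V=1.23; Q1=7.38, Q3=7.38; dissipated=0.940
Op 3: CLOSE 1-2: Q_total=10.62, C_total=8.00, V=1.33; Q1=7.97, Q2=2.66; dissipated=0.118
Total dissipated: 1.245 μJ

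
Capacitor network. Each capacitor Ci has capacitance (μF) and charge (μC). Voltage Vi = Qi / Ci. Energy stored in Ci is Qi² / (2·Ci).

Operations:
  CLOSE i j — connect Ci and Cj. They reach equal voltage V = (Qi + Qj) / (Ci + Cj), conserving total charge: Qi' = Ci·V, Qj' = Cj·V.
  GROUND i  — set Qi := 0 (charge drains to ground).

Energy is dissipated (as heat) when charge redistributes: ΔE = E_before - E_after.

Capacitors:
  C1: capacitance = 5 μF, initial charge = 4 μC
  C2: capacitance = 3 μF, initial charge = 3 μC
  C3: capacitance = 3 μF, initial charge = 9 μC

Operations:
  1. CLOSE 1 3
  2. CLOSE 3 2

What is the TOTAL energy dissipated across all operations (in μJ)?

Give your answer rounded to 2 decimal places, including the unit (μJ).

Initial: C1(5μF, Q=4μC, V=0.80V), C2(3μF, Q=3μC, V=1.00V), C3(3μF, Q=9μC, V=3.00V)
Op 1: CLOSE 1-3: Q_total=13.00, C_total=8.00, V=1.62; Q1=8.12, Q3=4.88; dissipated=4.537
Op 2: CLOSE 3-2: Q_total=7.88, C_total=6.00, V=1.31; Q3=3.94, Q2=3.94; dissipated=0.293
Total dissipated: 4.830 μJ

Answer: 4.83 μJ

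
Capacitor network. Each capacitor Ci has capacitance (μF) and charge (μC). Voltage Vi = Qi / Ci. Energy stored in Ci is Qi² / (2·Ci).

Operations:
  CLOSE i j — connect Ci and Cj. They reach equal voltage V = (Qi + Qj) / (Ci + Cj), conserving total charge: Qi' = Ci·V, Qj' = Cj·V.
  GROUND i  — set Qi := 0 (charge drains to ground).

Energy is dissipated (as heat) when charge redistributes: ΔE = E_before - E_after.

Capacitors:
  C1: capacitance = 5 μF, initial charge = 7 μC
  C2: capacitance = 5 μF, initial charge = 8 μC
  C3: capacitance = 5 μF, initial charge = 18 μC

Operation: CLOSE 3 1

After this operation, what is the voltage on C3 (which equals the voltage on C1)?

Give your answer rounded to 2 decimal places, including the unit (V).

Answer: 2.50 V

Derivation:
Initial: C1(5μF, Q=7μC, V=1.40V), C2(5μF, Q=8μC, V=1.60V), C3(5μF, Q=18μC, V=3.60V)
Op 1: CLOSE 3-1: Q_total=25.00, C_total=10.00, V=2.50; Q3=12.50, Q1=12.50; dissipated=6.050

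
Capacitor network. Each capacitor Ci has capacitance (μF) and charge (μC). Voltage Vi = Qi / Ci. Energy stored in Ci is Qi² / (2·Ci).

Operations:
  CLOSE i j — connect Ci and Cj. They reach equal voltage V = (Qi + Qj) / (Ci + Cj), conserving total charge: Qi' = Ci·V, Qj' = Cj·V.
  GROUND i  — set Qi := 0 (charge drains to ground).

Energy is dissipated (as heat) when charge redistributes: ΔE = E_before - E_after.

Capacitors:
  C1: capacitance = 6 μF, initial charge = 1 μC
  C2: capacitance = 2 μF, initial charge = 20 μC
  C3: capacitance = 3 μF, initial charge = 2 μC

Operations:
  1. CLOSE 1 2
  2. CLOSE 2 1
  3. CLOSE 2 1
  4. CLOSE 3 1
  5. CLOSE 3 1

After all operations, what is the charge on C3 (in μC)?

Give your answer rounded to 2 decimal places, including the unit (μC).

Initial: C1(6μF, Q=1μC, V=0.17V), C2(2μF, Q=20μC, V=10.00V), C3(3μF, Q=2μC, V=0.67V)
Op 1: CLOSE 1-2: Q_total=21.00, C_total=8.00, V=2.62; Q1=15.75, Q2=5.25; dissipated=72.521
Op 2: CLOSE 2-1: Q_total=21.00, C_total=8.00, V=2.62; Q2=5.25, Q1=15.75; dissipated=0.000
Op 3: CLOSE 2-1: Q_total=21.00, C_total=8.00, V=2.62; Q2=5.25, Q1=15.75; dissipated=0.000
Op 4: CLOSE 3-1: Q_total=17.75, C_total=9.00, V=1.97; Q3=5.92, Q1=11.83; dissipated=3.835
Op 5: CLOSE 3-1: Q_total=17.75, C_total=9.00, V=1.97; Q3=5.92, Q1=11.83; dissipated=0.000
Final charges: Q1=11.83, Q2=5.25, Q3=5.92

Answer: 5.92 μC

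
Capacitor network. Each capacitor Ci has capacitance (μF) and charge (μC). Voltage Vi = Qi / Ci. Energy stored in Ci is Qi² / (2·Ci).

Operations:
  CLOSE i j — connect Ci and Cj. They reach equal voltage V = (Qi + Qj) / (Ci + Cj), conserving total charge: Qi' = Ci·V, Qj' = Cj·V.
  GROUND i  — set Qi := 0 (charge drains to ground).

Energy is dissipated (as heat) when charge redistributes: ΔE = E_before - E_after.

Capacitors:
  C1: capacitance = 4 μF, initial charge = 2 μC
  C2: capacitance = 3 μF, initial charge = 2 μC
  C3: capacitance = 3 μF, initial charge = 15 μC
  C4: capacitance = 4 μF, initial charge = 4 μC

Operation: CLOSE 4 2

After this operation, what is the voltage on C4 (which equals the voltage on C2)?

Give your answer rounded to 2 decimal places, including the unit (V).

Initial: C1(4μF, Q=2μC, V=0.50V), C2(3μF, Q=2μC, V=0.67V), C3(3μF, Q=15μC, V=5.00V), C4(4μF, Q=4μC, V=1.00V)
Op 1: CLOSE 4-2: Q_total=6.00, C_total=7.00, V=0.86; Q4=3.43, Q2=2.57; dissipated=0.095

Answer: 0.86 V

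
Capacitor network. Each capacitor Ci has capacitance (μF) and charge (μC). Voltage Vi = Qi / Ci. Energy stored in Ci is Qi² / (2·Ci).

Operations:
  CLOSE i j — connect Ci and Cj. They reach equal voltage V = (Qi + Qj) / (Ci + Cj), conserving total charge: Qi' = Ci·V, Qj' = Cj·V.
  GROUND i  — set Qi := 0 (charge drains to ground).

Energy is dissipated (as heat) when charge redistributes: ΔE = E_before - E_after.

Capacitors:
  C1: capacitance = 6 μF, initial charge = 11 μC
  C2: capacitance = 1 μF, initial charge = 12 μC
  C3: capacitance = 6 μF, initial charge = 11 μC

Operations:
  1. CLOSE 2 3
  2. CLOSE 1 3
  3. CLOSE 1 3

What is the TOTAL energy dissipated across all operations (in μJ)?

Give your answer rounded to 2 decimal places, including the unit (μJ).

Answer: 47.46 μJ

Derivation:
Initial: C1(6μF, Q=11μC, V=1.83V), C2(1μF, Q=12μC, V=12.00V), C3(6μF, Q=11μC, V=1.83V)
Op 1: CLOSE 2-3: Q_total=23.00, C_total=7.00, V=3.29; Q2=3.29, Q3=19.71; dissipated=44.298
Op 2: CLOSE 1-3: Q_total=30.71, C_total=12.00, V=2.56; Q1=15.36, Q3=15.36; dissipated=3.164
Op 3: CLOSE 1-3: Q_total=30.71, C_total=12.00, V=2.56; Q1=15.36, Q3=15.36; dissipated=0.000
Total dissipated: 47.462 μJ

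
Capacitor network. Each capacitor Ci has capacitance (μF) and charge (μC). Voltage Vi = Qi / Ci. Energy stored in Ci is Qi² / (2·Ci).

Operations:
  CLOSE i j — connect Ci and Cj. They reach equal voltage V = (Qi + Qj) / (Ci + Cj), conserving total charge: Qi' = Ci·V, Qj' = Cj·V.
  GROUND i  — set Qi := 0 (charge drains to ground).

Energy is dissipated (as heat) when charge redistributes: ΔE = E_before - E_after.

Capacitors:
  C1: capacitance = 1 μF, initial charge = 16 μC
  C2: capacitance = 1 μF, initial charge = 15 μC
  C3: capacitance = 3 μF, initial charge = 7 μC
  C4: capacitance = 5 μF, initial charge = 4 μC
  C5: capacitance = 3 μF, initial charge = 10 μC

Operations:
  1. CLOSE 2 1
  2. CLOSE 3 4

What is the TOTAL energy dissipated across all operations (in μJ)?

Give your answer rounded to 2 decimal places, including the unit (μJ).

Initial: C1(1μF, Q=16μC, V=16.00V), C2(1μF, Q=15μC, V=15.00V), C3(3μF, Q=7μC, V=2.33V), C4(5μF, Q=4μC, V=0.80V), C5(3μF, Q=10μC, V=3.33V)
Op 1: CLOSE 2-1: Q_total=31.00, C_total=2.00, V=15.50; Q2=15.50, Q1=15.50; dissipated=0.250
Op 2: CLOSE 3-4: Q_total=11.00, C_total=8.00, V=1.38; Q3=4.12, Q4=6.88; dissipated=2.204
Total dissipated: 2.454 μJ

Answer: 2.45 μJ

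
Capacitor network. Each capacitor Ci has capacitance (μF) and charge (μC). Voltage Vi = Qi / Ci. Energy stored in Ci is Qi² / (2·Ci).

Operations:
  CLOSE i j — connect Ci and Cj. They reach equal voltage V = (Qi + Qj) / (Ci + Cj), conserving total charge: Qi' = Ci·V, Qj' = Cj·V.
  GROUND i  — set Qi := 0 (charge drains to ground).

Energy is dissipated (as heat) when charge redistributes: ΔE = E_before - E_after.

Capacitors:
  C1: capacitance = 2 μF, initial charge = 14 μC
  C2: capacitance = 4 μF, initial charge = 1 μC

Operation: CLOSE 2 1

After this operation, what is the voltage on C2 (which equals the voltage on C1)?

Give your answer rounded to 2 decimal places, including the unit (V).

Answer: 2.50 V

Derivation:
Initial: C1(2μF, Q=14μC, V=7.00V), C2(4μF, Q=1μC, V=0.25V)
Op 1: CLOSE 2-1: Q_total=15.00, C_total=6.00, V=2.50; Q2=10.00, Q1=5.00; dissipated=30.375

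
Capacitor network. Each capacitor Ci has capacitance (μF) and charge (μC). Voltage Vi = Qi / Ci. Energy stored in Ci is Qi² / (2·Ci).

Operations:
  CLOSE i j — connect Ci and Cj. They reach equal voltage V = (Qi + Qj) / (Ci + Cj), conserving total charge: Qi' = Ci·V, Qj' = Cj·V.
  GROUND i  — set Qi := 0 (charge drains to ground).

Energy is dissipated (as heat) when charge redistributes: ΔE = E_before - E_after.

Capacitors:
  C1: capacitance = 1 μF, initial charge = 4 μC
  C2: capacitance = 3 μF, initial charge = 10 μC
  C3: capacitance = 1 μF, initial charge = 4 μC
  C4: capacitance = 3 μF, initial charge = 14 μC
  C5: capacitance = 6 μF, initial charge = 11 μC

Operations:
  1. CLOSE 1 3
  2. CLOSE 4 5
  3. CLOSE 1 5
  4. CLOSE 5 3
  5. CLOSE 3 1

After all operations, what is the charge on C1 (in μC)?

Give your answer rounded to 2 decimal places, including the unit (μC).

Initial: C1(1μF, Q=4μC, V=4.00V), C2(3μF, Q=10μC, V=3.33V), C3(1μF, Q=4μC, V=4.00V), C4(3μF, Q=14μC, V=4.67V), C5(6μF, Q=11μC, V=1.83V)
Op 1: CLOSE 1-3: Q_total=8.00, C_total=2.00, V=4.00; Q1=4.00, Q3=4.00; dissipated=0.000
Op 2: CLOSE 4-5: Q_total=25.00, C_total=9.00, V=2.78; Q4=8.33, Q5=16.67; dissipated=8.028
Op 3: CLOSE 1-5: Q_total=20.67, C_total=7.00, V=2.95; Q1=2.95, Q5=17.71; dissipated=0.640
Op 4: CLOSE 5-3: Q_total=21.71, C_total=7.00, V=3.10; Q5=18.61, Q3=3.10; dissipated=0.470
Op 5: CLOSE 3-1: Q_total=6.05, C_total=2.00, V=3.03; Q3=3.03, Q1=3.03; dissipated=0.006
Final charges: Q1=3.03, Q2=10.00, Q3=3.03, Q4=8.33, Q5=18.61

Answer: 3.03 μC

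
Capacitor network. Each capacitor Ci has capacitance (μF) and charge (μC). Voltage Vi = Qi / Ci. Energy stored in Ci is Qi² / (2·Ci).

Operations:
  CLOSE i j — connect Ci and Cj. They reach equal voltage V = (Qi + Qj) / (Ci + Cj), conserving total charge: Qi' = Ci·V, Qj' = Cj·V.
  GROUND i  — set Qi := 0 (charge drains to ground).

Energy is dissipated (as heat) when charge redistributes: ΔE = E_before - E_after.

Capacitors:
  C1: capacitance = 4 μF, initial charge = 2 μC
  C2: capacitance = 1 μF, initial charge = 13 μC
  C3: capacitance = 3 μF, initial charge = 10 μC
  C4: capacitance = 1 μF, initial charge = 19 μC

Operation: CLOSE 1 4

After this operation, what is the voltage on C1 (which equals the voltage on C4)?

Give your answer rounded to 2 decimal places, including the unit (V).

Answer: 4.20 V

Derivation:
Initial: C1(4μF, Q=2μC, V=0.50V), C2(1μF, Q=13μC, V=13.00V), C3(3μF, Q=10μC, V=3.33V), C4(1μF, Q=19μC, V=19.00V)
Op 1: CLOSE 1-4: Q_total=21.00, C_total=5.00, V=4.20; Q1=16.80, Q4=4.20; dissipated=136.900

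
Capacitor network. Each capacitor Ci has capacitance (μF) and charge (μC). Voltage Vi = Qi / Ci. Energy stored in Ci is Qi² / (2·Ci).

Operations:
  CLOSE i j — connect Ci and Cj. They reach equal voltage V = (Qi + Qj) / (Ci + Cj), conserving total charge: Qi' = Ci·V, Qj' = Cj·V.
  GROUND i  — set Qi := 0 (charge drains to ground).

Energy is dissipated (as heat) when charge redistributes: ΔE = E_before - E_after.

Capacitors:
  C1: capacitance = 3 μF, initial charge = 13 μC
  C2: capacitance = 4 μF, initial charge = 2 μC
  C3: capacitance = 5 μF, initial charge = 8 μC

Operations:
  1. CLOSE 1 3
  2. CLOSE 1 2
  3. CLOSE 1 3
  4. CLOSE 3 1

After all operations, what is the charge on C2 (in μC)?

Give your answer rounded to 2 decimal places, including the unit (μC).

Answer: 5.64 μC

Derivation:
Initial: C1(3μF, Q=13μC, V=4.33V), C2(4μF, Q=2μC, V=0.50V), C3(5μF, Q=8μC, V=1.60V)
Op 1: CLOSE 1-3: Q_total=21.00, C_total=8.00, V=2.62; Q1=7.88, Q3=13.12; dissipated=7.004
Op 2: CLOSE 1-2: Q_total=9.88, C_total=7.00, V=1.41; Q1=4.23, Q2=5.64; dissipated=3.871
Op 3: CLOSE 1-3: Q_total=17.36, C_total=8.00, V=2.17; Q1=6.51, Q3=10.85; dissipated=1.382
Op 4: CLOSE 3-1: Q_total=17.36, C_total=8.00, V=2.17; Q3=10.85, Q1=6.51; dissipated=0.000
Final charges: Q1=6.51, Q2=5.64, Q3=10.85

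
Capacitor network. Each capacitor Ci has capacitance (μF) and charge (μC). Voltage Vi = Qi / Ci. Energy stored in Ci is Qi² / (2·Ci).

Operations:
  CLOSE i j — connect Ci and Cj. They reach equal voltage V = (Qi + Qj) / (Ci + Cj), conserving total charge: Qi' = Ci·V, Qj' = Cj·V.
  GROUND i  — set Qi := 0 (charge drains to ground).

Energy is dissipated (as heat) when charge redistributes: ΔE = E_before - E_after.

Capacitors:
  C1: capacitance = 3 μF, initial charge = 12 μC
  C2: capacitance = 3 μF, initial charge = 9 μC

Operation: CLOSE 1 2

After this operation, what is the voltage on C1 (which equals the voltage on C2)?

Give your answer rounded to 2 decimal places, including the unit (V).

Answer: 3.50 V

Derivation:
Initial: C1(3μF, Q=12μC, V=4.00V), C2(3μF, Q=9μC, V=3.00V)
Op 1: CLOSE 1-2: Q_total=21.00, C_total=6.00, V=3.50; Q1=10.50, Q2=10.50; dissipated=0.750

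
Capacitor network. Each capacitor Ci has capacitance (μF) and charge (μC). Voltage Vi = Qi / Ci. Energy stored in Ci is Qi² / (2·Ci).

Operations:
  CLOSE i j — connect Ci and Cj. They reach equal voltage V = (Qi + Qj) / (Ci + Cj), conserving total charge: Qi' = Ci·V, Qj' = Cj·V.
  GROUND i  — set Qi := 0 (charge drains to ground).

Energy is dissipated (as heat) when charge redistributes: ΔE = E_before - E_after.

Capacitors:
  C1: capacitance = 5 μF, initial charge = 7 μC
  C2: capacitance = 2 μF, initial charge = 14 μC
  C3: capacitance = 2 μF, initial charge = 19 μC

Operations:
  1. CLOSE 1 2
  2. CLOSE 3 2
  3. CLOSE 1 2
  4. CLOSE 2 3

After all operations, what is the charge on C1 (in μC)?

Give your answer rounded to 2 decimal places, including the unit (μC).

Answer: 19.64 μC

Derivation:
Initial: C1(5μF, Q=7μC, V=1.40V), C2(2μF, Q=14μC, V=7.00V), C3(2μF, Q=19μC, V=9.50V)
Op 1: CLOSE 1-2: Q_total=21.00, C_total=7.00, V=3.00; Q1=15.00, Q2=6.00; dissipated=22.400
Op 2: CLOSE 3-2: Q_total=25.00, C_total=4.00, V=6.25; Q3=12.50, Q2=12.50; dissipated=21.125
Op 3: CLOSE 1-2: Q_total=27.50, C_total=7.00, V=3.93; Q1=19.64, Q2=7.86; dissipated=7.545
Op 4: CLOSE 2-3: Q_total=20.36, C_total=4.00, V=5.09; Q2=10.18, Q3=10.18; dissipated=2.695
Final charges: Q1=19.64, Q2=10.18, Q3=10.18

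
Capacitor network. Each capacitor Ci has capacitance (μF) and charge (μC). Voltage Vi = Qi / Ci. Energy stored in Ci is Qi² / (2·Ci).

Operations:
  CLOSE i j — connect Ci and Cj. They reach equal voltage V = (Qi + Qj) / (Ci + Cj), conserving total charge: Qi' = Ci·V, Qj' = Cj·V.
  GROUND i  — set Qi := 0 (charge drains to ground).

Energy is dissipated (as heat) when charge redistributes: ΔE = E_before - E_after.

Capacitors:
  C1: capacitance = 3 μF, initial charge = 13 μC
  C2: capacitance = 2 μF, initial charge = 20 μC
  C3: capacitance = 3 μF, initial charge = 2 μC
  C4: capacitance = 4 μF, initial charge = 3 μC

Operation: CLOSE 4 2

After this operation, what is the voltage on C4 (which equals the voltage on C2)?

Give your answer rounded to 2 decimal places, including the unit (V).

Initial: C1(3μF, Q=13μC, V=4.33V), C2(2μF, Q=20μC, V=10.00V), C3(3μF, Q=2μC, V=0.67V), C4(4μF, Q=3μC, V=0.75V)
Op 1: CLOSE 4-2: Q_total=23.00, C_total=6.00, V=3.83; Q4=15.33, Q2=7.67; dissipated=57.042

Answer: 3.83 V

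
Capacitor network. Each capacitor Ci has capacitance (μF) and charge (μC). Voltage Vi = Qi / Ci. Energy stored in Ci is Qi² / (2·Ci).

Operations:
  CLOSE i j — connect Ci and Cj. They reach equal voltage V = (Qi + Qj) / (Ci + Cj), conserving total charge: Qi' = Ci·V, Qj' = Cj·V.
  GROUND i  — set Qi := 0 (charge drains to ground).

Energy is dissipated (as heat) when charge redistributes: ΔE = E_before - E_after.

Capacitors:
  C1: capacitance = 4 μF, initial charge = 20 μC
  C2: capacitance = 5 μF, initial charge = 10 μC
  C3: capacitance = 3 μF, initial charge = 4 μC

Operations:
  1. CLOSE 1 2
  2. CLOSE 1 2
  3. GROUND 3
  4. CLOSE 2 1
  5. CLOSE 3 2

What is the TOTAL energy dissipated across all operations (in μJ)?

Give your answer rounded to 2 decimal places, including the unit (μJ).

Answer: 23.08 μJ

Derivation:
Initial: C1(4μF, Q=20μC, V=5.00V), C2(5μF, Q=10μC, V=2.00V), C3(3μF, Q=4μC, V=1.33V)
Op 1: CLOSE 1-2: Q_total=30.00, C_total=9.00, V=3.33; Q1=13.33, Q2=16.67; dissipated=10.000
Op 2: CLOSE 1-2: Q_total=30.00, C_total=9.00, V=3.33; Q1=13.33, Q2=16.67; dissipated=0.000
Op 3: GROUND 3: Q3=0; energy lost=2.667
Op 4: CLOSE 2-1: Q_total=30.00, C_total=9.00, V=3.33; Q2=16.67, Q1=13.33; dissipated=0.000
Op 5: CLOSE 3-2: Q_total=16.67, C_total=8.00, V=2.08; Q3=6.25, Q2=10.42; dissipated=10.417
Total dissipated: 23.083 μJ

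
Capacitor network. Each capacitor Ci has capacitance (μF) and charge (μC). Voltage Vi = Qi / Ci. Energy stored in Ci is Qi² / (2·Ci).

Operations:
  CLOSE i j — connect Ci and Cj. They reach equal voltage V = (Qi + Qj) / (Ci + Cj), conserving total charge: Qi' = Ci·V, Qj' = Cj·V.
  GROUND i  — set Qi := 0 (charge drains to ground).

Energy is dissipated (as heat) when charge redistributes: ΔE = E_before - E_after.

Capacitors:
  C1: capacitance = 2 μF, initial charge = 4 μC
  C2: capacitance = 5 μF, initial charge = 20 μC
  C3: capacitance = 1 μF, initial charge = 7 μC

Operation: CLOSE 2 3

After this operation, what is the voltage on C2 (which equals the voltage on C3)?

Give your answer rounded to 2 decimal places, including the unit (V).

Initial: C1(2μF, Q=4μC, V=2.00V), C2(5μF, Q=20μC, V=4.00V), C3(1μF, Q=7μC, V=7.00V)
Op 1: CLOSE 2-3: Q_total=27.00, C_total=6.00, V=4.50; Q2=22.50, Q3=4.50; dissipated=3.750

Answer: 4.50 V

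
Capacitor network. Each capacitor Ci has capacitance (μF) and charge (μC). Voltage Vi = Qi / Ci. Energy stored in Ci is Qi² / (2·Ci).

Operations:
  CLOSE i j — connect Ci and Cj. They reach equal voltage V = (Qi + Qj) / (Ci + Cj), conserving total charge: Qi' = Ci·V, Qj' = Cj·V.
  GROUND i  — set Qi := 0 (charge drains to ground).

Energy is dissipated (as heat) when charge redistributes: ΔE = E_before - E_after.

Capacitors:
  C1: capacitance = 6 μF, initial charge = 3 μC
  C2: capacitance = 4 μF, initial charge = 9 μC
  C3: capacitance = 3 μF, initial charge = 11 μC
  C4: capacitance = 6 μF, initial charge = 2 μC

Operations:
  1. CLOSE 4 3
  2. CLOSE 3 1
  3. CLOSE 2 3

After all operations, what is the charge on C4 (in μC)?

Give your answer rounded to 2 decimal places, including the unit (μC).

Answer: 8.67 μC

Derivation:
Initial: C1(6μF, Q=3μC, V=0.50V), C2(4μF, Q=9μC, V=2.25V), C3(3μF, Q=11μC, V=3.67V), C4(6μF, Q=2μC, V=0.33V)
Op 1: CLOSE 4-3: Q_total=13.00, C_total=9.00, V=1.44; Q4=8.67, Q3=4.33; dissipated=11.111
Op 2: CLOSE 3-1: Q_total=7.33, C_total=9.00, V=0.81; Q3=2.44, Q1=4.89; dissipated=0.892
Op 3: CLOSE 2-3: Q_total=11.44, C_total=7.00, V=1.63; Q2=6.54, Q3=4.90; dissipated=1.766
Final charges: Q1=4.89, Q2=6.54, Q3=4.90, Q4=8.67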